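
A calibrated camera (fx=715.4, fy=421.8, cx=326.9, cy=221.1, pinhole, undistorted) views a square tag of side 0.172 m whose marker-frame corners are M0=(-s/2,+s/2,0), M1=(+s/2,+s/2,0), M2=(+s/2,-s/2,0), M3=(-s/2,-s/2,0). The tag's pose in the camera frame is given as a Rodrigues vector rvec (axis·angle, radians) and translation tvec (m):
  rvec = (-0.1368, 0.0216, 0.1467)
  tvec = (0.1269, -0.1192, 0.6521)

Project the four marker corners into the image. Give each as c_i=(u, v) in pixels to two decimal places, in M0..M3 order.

c0=(359.36, 190.07) c1=(550.43, 206.21) c2=(570.02, 99.16) c3=(385.41, 84.45)

Intrinsics K: fx=715.4, fy=421.8, cx=326.9, cy=221.1
Marker side s = 0.172 m; corners in marker frame (Z=0):
  M0 = (-0.0860, +0.0860, 0)
  M1 = (+0.0860, +0.0860, 0)
  M2 = (+0.0860, -0.0860, 0)
  M3 = (-0.0860, -0.0860, 0)
rvec = (-0.1368, 0.0216, 0.1467), |rvec| = θ = 0.20175 rad = 11.559°
Rodrigues: sinθ=0.20038, 1−cosθ=0.02028; R = I + sinθ·[k]× + (1−cosθ)·[k]×²:
    [+0.98904 -0.14718 +0.01145]
    [+0.14423 +0.97995 +0.13745]
    [-0.03145 -0.13429 +0.99044]
t = (0.1269, -0.1192, 0.6521) m
M0: Pc = R·M0+t = (+0.02918, -0.04733, +0.64326); u = 715.4·(+0.02918)/0.64326 + 326.9 = 359.3581, v = 421.8·(-0.04733)/0.64326 + 221.1 = 190.0655
M1: Pc = R·M1+t = (+0.19930, -0.02252, +0.63785); u = 715.4·(+0.19930)/0.63785 + 326.9 = 550.4329, v = 421.8·(-0.02252)/0.63785 + 221.1 = 206.2077
M2: Pc = R·M2+t = (+0.22462, -0.19107, +0.66094); u = 715.4·(+0.22462)/0.66094 + 326.9 = 570.0214, v = 421.8·(-0.19107)/0.66094 + 221.1 = 99.1624
M3: Pc = R·M3+t = (+0.05450, -0.21588, +0.66635); u = 715.4·(+0.05450)/0.66635 + 326.9 = 385.4110, v = 421.8·(-0.21588)/0.66635 + 221.1 = 84.4488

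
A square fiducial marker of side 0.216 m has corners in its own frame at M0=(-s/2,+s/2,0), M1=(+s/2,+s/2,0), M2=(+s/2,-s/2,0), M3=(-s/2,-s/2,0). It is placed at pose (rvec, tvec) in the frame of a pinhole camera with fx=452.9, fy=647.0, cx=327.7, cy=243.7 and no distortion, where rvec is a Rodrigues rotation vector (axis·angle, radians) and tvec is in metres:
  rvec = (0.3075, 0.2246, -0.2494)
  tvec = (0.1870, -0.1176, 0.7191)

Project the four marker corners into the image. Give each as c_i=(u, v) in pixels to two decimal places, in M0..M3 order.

c0=(394.64, 247.39) c1=(527.98, 207.55) c2=(504.99, 9.68) c3=(362.61, 67.92)

Intrinsics K: fx=452.9, fy=647.0, cx=327.7, cy=243.7
Marker side s = 0.216 m; corners in marker frame (Z=0):
  M0 = (-0.1080, +0.1080, 0)
  M1 = (+0.1080, +0.1080, 0)
  M2 = (+0.1080, -0.1080, 0)
  M3 = (-0.1080, -0.1080, 0)
rvec = (0.3075, 0.2246, -0.2494), |rvec| = θ = 0.45519 rad = 26.081°
Rodrigues: sinθ=0.43964, 1−cosθ=0.10182; R = I + sinθ·[k]× + (1−cosθ)·[k]×²:
    [+0.94464 +0.27482 +0.17924]
    [-0.20694 +0.92297 -0.32452]
    [-0.25461 +0.26946 +0.92874]
t = (0.1870, -0.1176, 0.7191) m
M0: Pc = R·M0+t = (+0.11466, +0.00443, +0.77570); u = 452.9·(+0.11466)/0.77570 + 327.7 = 394.6446, v = 647.0·(+0.00443)/0.77570 + 243.7 = 247.3945
M1: Pc = R·M1+t = (+0.31870, -0.04027, +0.72070); u = 452.9·(+0.31870)/0.72070 + 327.7 = 527.9763, v = 647.0·(-0.04027)/0.72070 + 243.7 = 207.5494
M2: Pc = R·M2+t = (+0.25934, -0.23963, +0.66250); u = 452.9·(+0.25934)/0.66250 + 327.7 = 504.9916, v = 647.0·(-0.23963)/0.66250 + 243.7 = 9.6770
M3: Pc = R·M3+t = (+0.05530, -0.19493, +0.71750); u = 452.9·(+0.05530)/0.71750 + 327.7 = 362.6056, v = 647.0·(-0.19493)/0.71750 + 243.7 = 67.9213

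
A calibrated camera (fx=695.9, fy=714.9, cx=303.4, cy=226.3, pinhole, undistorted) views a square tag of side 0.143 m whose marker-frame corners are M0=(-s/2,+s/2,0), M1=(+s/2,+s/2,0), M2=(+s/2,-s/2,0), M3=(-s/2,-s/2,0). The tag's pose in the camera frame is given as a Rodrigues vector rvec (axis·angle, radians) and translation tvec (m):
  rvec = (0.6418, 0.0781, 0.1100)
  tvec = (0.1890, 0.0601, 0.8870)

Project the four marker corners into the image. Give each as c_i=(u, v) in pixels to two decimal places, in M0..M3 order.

Intrinsics K: fx=695.9, fy=714.9, cx=303.4, cy=226.3
Marker side s = 0.143 m; corners in marker frame (Z=0):
  M0 = (-0.0715, +0.0715, 0)
  M1 = (+0.0715, +0.0715, 0)
  M2 = (+0.0715, -0.0715, 0)
  M3 = (-0.0715, -0.0715, 0)
rvec = (0.6418, 0.0781, 0.1100), |rvec| = θ = 0.65583 rad = 37.576°
Rodrigues: sinθ=0.60981, 1−cosθ=0.20746; R = I + sinθ·[k]× + (1−cosθ)·[k]×²:
    [+0.99122 -0.07811 +0.10667]
    [+0.12646 +0.79549 -0.59263]
    [-0.03857 +0.60092 +0.79838]
t = (0.1890, 0.0601, 0.8870) m
M0: Pc = R·M0+t = (+0.11254, +0.10794, +0.93272); u = 695.9·(+0.11254)/0.93272 + 303.4 = 387.3678, v = 714.9·(+0.10794)/0.93272 + 226.3 = 309.0288
M1: Pc = R·M1+t = (+0.25429, +0.12602, +0.92721); u = 695.9·(+0.25429)/0.92721 + 303.4 = 494.2514, v = 714.9·(+0.12602)/0.92721 + 226.3 = 323.4639
M2: Pc = R·M2+t = (+0.26546, +0.01226, +0.84128); u = 695.9·(+0.26546)/0.84128 + 303.4 = 522.9846, v = 714.9·(+0.01226)/0.84128 + 226.3 = 236.7221
M3: Pc = R·M3+t = (+0.12371, -0.00582, +0.84679); u = 695.9·(+0.12371)/0.84679 + 303.4 = 405.0676, v = 714.9·(-0.00582)/0.84679 + 226.3 = 221.3872

c0=(387.37, 309.03) c1=(494.25, 323.46) c2=(522.98, 236.72) c3=(405.07, 221.39)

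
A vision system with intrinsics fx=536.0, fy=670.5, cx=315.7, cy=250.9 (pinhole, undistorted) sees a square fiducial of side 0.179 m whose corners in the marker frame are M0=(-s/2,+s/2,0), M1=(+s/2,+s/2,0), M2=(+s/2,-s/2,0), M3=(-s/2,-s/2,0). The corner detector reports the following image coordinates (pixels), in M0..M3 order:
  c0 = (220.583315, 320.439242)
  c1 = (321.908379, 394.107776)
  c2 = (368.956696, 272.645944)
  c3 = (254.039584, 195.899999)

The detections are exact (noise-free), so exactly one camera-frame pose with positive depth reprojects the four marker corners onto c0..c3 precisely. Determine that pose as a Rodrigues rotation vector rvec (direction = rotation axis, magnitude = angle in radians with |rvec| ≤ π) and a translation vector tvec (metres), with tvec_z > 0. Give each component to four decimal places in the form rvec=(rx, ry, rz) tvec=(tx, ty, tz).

rvec=(0.4413, 0.2957, 0.4371) tvec=(-0.0379, 0.0541, 0.7640)

Intrinsics K: fx=536.0, fy=670.5, cx=315.7, cy=250.9
Marker side s = 0.179 m; corners in marker frame (Z=0):
  M0 = (-0.0895, +0.0895, 0)
  M1 = (+0.0895, +0.0895, 0)
  M2 = (+0.0895, -0.0895, 0)
  M3 = (-0.0895, -0.0895, 0)
Detected image corners:
  c0 = (220.583315, 320.439242) px
  c1 = (321.908379, 394.107776) px
  c2 = (368.956696, 272.645944) px
  c3 = (254.039584, 195.899999) px
Planar DLT: solve 8×8 A·h = b for H (H[2,2]=1):
  H  [+533.19635 -45.03414 +289.12363]
  H  [+349.89692 +869.07706 +298.36138]
  H  [-0.23593 +0.61446 +1.00000]
B = K⁻¹H; ‖b₁‖=1.308920, ‖b₂‖=1.308920; λ = 2/(‖b₁‖+‖b₂‖) = 0.763989, sign → tz>0 ⇒ λ=+0.763989
r₁ = λ·B[:,0] = (+0.86616,+0.46613,-0.18025); r₂ = λ·B[:,1] = (-0.34069,+0.81459,+0.46944)
r₃ = r₁×r₂ = (+0.36565,-0.34520,+0.86437); SVD([r₁ r₂ r₃]) → R = UVᵀ:
  R  [+0.86616 -0.34069 +0.36565]
  R  [+0.46613 +0.81459 -0.34520]
  R  [-0.18025 +0.46944 +0.86437]
t = (-0.03788, +0.05408, +0.76399) m
tr R = 2.545116; θ = arccos((tr R − 1)/2) = 0.687936 rad = 39.416°
axis k = ((R−Rᵀ)₃₂, (R−Rᵀ)₁₃, (R−Rᵀ)₂₁) / (2 sinθ) = (+0.641510, +0.429882, +0.635348)
rvec = θ·k = (+0.441318, +0.295731, +0.437079)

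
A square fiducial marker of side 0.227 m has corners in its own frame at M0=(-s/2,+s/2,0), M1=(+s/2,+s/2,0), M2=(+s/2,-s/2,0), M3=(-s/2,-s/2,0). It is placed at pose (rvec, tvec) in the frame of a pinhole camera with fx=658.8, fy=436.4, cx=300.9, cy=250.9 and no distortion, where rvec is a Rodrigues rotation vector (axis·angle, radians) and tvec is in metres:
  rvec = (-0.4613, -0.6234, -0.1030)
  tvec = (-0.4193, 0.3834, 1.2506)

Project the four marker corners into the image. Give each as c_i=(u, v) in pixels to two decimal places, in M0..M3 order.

Intrinsics K: fx=658.8, fy=436.4, cx=300.9, cy=250.9
Marker side s = 0.227 m; corners in marker frame (Z=0):
  M0 = (-0.1135, +0.1135, 0)
  M1 = (+0.1135, +0.1135, 0)
  M2 = (+0.1135, -0.1135, 0)
  M3 = (-0.1135, -0.1135, 0)
rvec = (-0.4613, -0.6234, -0.1030), |rvec| = θ = 0.78233 rad = 44.824°
Rodrigues: sinθ=0.70493, 1−cosθ=0.29072; R = I + sinθ·[k]× + (1−cosθ)·[k]×²:
    [+0.81036 +0.22941 -0.53916]
    [+0.04379 +0.89388 +0.44616]
    [+0.58430 -0.38516 +0.71432]
t = (-0.4193, 0.3834, 1.2506) m
M0: Pc = R·M0+t = (-0.48524, +0.47988, +1.14057); u = 658.8·(-0.48524)/1.14057 + 300.9 = 20.6231, v = 436.4·(+0.47988)/1.14057 + 250.9 = 434.5121
M1: Pc = R·M1+t = (-0.30129, +0.48983, +1.27320); u = 658.8·(-0.30129)/1.27320 + 300.9 = 145.0038, v = 436.4·(+0.48983)/1.27320 + 250.9 = 418.7916
M2: Pc = R·M2+t = (-0.35336, +0.28692, +1.36063); u = 658.8·(-0.35336)/1.36063 + 300.9 = 129.8067, v = 436.4·(+0.28692)/1.36063 + 250.9 = 342.9231
M3: Pc = R·M3+t = (-0.53731, +0.27697, +1.22800); u = 658.8·(-0.53731)/1.22800 + 300.9 = 12.6404, v = 436.4·(+0.27697)/1.22800 + 250.9 = 349.3298

c0=(20.62, 434.51) c1=(145.00, 418.79) c2=(129.81, 342.92) c3=(12.64, 349.33)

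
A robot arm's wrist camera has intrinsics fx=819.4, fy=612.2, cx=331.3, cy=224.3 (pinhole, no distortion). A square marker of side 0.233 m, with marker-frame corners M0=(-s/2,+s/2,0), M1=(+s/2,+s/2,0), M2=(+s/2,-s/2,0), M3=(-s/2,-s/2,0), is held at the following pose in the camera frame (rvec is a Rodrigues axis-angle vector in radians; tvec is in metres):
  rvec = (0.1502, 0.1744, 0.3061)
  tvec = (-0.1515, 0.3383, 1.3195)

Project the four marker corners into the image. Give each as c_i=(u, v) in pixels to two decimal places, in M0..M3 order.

Intrinsics K: fx=819.4, fy=612.2, cx=331.3, cy=224.3
Marker side s = 0.233 m; corners in marker frame (Z=0):
  M0 = (-0.1165, +0.1165, 0)
  M1 = (+0.1165, +0.1165, 0)
  M2 = (+0.1165, -0.1165, 0)
  M3 = (-0.1165, -0.1165, 0)
rvec = (0.1502, 0.1744, 0.3061), |rvec| = θ = 0.38298 rad = 21.943°
Rodrigues: sinθ=0.37368, 1−cosθ=0.07244; R = I + sinθ·[k]× + (1−cosθ)·[k]×²:
    [+0.93870 -0.28573 +0.19288]
    [+0.31161 +0.94258 -0.12019]
    [-0.14746 +0.17292 +0.97383]
t = (-0.1515, 0.3383, 1.3195) m
M0: Pc = R·M0+t = (-0.29415, +0.41181, +1.35682); u = 819.4·(-0.29415)/1.35682 + 331.3 = 153.6620, v = 612.2·(+0.41181)/1.35682 + 224.3 = 410.1079
M1: Pc = R·M1+t = (-0.07543, +0.48441, +1.32247); u = 819.4·(-0.07543)/1.32247 + 331.3 = 284.5638, v = 612.2·(+0.48441)/1.32247 + 224.3 = 448.5459
M2: Pc = R·M2+t = (-0.00885, +0.26479, +1.28218); u = 819.4·(-0.00885)/1.28218 + 331.3 = 325.6419, v = 612.2·(+0.26479)/1.28218 + 224.3 = 350.7303
M3: Pc = R·M3+t = (-0.22757, +0.19219, +1.31653); u = 819.4·(-0.22757)/1.31653 + 331.3 = 189.6620, v = 612.2·(+0.19219)/1.31653 + 224.3 = 313.6687

c0=(153.66, 410.11) c1=(284.56, 448.55) c2=(325.64, 350.73) c3=(189.66, 313.67)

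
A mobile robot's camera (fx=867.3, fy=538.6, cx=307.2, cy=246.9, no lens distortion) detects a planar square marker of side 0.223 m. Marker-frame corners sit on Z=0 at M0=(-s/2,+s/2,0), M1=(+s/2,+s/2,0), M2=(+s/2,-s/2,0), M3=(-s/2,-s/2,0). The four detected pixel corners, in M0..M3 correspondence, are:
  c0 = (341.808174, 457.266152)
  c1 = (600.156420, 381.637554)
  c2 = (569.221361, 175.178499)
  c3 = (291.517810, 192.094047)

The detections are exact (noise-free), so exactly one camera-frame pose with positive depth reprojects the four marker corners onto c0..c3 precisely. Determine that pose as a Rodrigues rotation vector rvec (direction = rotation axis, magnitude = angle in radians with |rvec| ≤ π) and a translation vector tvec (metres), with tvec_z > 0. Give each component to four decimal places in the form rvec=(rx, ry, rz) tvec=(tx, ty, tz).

Intrinsics K: fx=867.3, fy=538.6, cx=307.2, cy=246.9
Marker side s = 0.223 m; corners in marker frame (Z=0):
  M0 = (-0.1115, +0.1115, 0)
  M1 = (+0.1115, +0.1115, 0)
  M2 = (+0.1115, -0.1115, 0)
  M3 = (-0.1115, -0.1115, 0)
Detected image corners:
  c0 = (341.808174, 457.266152) px
  c1 = (600.156420, 381.637554) px
  c2 = (569.221361, 175.178499) px
  c3 = (291.517810, 192.094047) px
Planar DLT: solve 8×8 A·h = b for H (H[2,2]=1):
  H  [+1717.64261 +244.26079 +468.13953]
  H  [+135.85678 +1085.93649 +300.56233]
  H  [+1.14597 +0.15019 +1.00000]
B = K⁻¹H; ‖b₁‖=1.966469, ‖b₂‖=1.966469; λ = 2/(‖b₁‖+‖b₂‖) = 0.508526, sign → tz>0 ⇒ λ=+0.508526
r₁ = λ·B[:,0] = (+0.80070,-0.13887,+0.58275); r₂ = λ·B[:,1] = (+0.11617,+0.99029,+0.07637)
r₃ = r₁×r₂ = (-0.58770,+0.00654,+0.80905); SVD([r₁ r₂ r₃]) → R = UVᵀ:
  R  [+0.80070 +0.11617 -0.58770]
  R  [-0.13887 +0.99029 +0.00654]
  R  [+0.58275 +0.07637 +0.80905]
t = (+0.09436, +0.05067, +0.50853) m
tr R = 2.600037; θ = arccos((tr R − 1)/2) = 0.643470 rad = 36.868°
axis k = ((R−Rᵀ)₃₂, (R−Rᵀ)₁₃, (R−Rᵀ)₂₁) / (2 sinθ) = (+0.058195, -0.975418, -0.212538)
rvec = θ·k = (+0.037447, -0.627653, -0.136762)

rvec=(0.0374, -0.6277, -0.1368) tvec=(0.0944, 0.0507, 0.5085)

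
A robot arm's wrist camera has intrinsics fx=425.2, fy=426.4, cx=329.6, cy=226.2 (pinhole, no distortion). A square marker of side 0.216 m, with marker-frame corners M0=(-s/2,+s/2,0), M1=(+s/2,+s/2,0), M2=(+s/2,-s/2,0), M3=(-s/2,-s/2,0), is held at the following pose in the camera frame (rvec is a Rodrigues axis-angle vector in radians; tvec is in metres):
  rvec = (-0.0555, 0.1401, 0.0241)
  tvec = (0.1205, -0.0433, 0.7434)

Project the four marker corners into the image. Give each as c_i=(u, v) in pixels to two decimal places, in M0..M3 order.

c0=(335.57, 261.51) c1=(461.67, 265.55) c2=(463.07, 139.69) c3=(338.84, 140.69)

Intrinsics K: fx=425.2, fy=426.4, cx=329.6, cy=226.2
Marker side s = 0.216 m; corners in marker frame (Z=0):
  M0 = (-0.1080, +0.1080, 0)
  M1 = (+0.1080, +0.1080, 0)
  M2 = (+0.1080, -0.1080, 0)
  M3 = (-0.1080, -0.1080, 0)
rvec = (-0.0555, 0.1401, 0.0241), |rvec| = θ = 0.15261 rad = 8.744°
Rodrigues: sinθ=0.15202, 1−cosθ=0.01162; R = I + sinθ·[k]× + (1−cosθ)·[k]×²:
    [+0.98992 -0.02789 +0.13889]
    [+0.02013 +0.99817 +0.05697]
    [-0.14022 -0.05360 +0.98867]
t = (0.1205, -0.0433, 0.7434) m
M0: Pc = R·M0+t = (+0.01058, +0.06233, +0.75276); u = 425.2·(+0.01058)/0.75276 + 329.6 = 335.5747, v = 426.4·(+0.06233)/0.75276 + 226.2 = 261.5064
M1: Pc = R·M1+t = (+0.22440, +0.06668, +0.72247); u = 425.2·(+0.22440)/0.72247 + 329.6 = 461.6676, v = 426.4·(+0.06668)/0.72247 + 226.2 = 265.5524
M2: Pc = R·M2+t = (+0.23042, -0.14893, +0.73404); u = 425.2·(+0.23042)/0.73404 + 329.6 = 463.0738, v = 426.4·(-0.14893)/0.73404 + 226.2 = 139.6884
M3: Pc = R·M3+t = (+0.01660, -0.15328, +0.76433); u = 425.2·(+0.01660)/0.76433 + 329.6 = 338.8351, v = 426.4·(-0.15328)/0.76433 + 226.2 = 140.6914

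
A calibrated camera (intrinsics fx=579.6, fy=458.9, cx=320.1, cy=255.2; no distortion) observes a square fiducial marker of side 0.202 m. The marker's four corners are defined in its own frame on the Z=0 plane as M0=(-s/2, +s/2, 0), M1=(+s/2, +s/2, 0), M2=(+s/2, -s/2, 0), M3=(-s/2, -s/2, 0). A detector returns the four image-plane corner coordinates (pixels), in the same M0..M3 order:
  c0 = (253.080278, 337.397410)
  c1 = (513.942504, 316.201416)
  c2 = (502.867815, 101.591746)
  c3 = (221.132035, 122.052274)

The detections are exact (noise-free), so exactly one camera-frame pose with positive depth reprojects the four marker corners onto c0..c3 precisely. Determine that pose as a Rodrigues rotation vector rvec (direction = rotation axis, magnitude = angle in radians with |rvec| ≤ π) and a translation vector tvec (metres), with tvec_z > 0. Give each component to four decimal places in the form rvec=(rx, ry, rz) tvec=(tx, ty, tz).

rvec=(0.1611, -0.0308, -0.0964) tvec=(0.0398, -0.0298, 0.4291)

Intrinsics K: fx=579.6, fy=458.9, cx=320.1, cy=255.2
Marker side s = 0.202 m; corners in marker frame (Z=0):
  M0 = (-0.1010, +0.1010, 0)
  M1 = (+0.1010, +0.1010, 0)
  M2 = (+0.1010, -0.1010, 0)
  M3 = (-0.1010, -0.1010, 0)
Detected image corners:
  c0 = (253.080278, 337.397410) px
  c1 = (513.942504, 316.201416) px
  c2 = (502.867815, 101.591746) px
  c3 = (221.132035, 122.052274) px
Planar DLT: solve 8×8 A·h = b for H (H[2,2]=1):
  H  [+1361.01462 +246.61247 +373.89683]
  H  [-91.46202 +1146.83839 +223.34357]
  H  [+0.05343 +0.37665 +1.00000]
B = K⁻¹H; ‖b₁‖=2.330584, ‖b₂‖=2.330584; λ = 2/(‖b₁‖+‖b₂‖) = 0.429077, sign → tz>0 ⇒ λ=+0.429077
r₁ = λ·B[:,0] = (+0.99490,-0.09827,+0.02292); r₂ = λ·B[:,1] = (+0.09331,+0.98243,+0.16161)
r₃ = r₁×r₂ = (-0.03840,-0.15865,+0.98659); SVD([r₁ r₂ r₃]) → R = UVᵀ:
  R  [+0.99490 +0.09331 -0.03840]
  R  [-0.09827 +0.98243 -0.15865]
  R  [+0.02292 +0.16161 +0.98659]
t = (+0.03983, -0.02979, +0.42908) m
tr R = 2.963917; θ = arccos((tr R − 1)/2) = 0.190242 rad = 10.900°
axis k = ((R−Rᵀ)₃₂, (R−Rᵀ)₁₃, (R−Rᵀ)₂₁) / (2 sinθ) = (+0.846816, -0.162161, -0.506563)
rvec = θ·k = (+0.161100, -0.030850, -0.096370)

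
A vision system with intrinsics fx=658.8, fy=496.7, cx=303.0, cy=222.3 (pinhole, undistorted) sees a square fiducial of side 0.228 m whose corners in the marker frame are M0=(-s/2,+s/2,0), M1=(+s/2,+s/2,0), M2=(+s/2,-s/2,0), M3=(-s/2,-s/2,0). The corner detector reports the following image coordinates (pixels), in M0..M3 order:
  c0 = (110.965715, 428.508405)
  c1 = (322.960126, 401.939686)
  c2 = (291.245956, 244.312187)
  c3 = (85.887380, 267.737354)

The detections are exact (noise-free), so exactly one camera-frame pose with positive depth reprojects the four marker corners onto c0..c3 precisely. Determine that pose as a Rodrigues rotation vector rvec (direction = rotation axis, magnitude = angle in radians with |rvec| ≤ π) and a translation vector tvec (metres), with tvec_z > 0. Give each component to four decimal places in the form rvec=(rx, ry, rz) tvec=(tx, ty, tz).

Intrinsics K: fx=658.8, fy=496.7, cx=303.0, cy=222.3
Marker side s = 0.228 m; corners in marker frame (Z=0):
  M0 = (-0.1140, +0.1140, 0)
  M1 = (+0.1140, +0.1140, 0)
  M2 = (+0.1140, -0.1140, 0)
  M3 = (-0.1140, -0.1140, 0)
Detected image corners:
  c0 = (110.965715, 428.508405) px
  c1 = (322.960126, 401.939686) px
  c2 = (291.245956, 244.312187) px
  c3 = (85.887380, 267.737354) px
Planar DLT: solve 8×8 A·h = b for H (H[2,2]=1):
  H  [+927.84771 +94.62204 +203.27864]
  H  [-88.25675 +648.48905 +334.19029]
  H  [+0.06335 -0.14809 +1.00000]
B = K⁻¹H; ‖b₁‖=1.395996, ‖b₂‖=1.395996; λ = 2/(‖b₁‖+‖b₂‖) = 0.716334, sign → tz>0 ⇒ λ=+0.716334
r₁ = λ·B[:,0] = (+0.98801,-0.14759,+0.04538); r₂ = λ·B[:,1] = (+0.15168,+0.98272,-0.10608)
r₃ = r₁×r₂ = (-0.02894,+0.11170,+0.99332); SVD([r₁ r₂ r₃]) → R = UVᵀ:
  R  [+0.98801 +0.15168 -0.02894]
  R  [-0.14759 +0.98272 +0.11170]
  R  [+0.04538 -0.10608 +0.99332]
t = (-0.10843, +0.16137, +0.71633) m
tr R = 2.964048; θ = arccos((tr R − 1)/2) = 0.189894 rad = 10.880°
axis k = ((R−Rᵀ)₃₂, (R−Rᵀ)₁₃, (R−Rᵀ)₂₁) / (2 sinθ) = (-0.576883, -0.196873, -0.792747)
rvec = θ·k = (-0.109547, -0.037385, -0.150538)

rvec=(-0.1095, -0.0374, -0.1505) tvec=(-0.1084, 0.1614, 0.7163)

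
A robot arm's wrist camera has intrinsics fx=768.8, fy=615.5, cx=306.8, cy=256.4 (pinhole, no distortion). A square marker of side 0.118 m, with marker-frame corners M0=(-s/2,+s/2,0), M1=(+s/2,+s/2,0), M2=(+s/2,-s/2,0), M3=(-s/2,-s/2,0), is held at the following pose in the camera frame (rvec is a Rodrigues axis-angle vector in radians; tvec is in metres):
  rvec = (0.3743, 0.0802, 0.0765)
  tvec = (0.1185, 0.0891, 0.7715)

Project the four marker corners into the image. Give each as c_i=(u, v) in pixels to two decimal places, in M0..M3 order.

c0=(361.14, 363.42) c1=(475.88, 372.67) c2=(492.99, 289.09) c3=(371.46, 280.15)

Intrinsics K: fx=768.8, fy=615.5, cx=306.8, cy=256.4
Marker side s = 0.118 m; corners in marker frame (Z=0):
  M0 = (-0.0590, +0.0590, 0)
  M1 = (+0.0590, +0.0590, 0)
  M2 = (+0.0590, -0.0590, 0)
  M3 = (-0.0590, -0.0590, 0)
rvec = (0.3743, 0.0802, 0.0765), |rvec| = θ = 0.39036 rad = 22.366°
Rodrigues: sinθ=0.38053, 1−cosθ=0.07523; R = I + sinθ·[k]× + (1−cosθ)·[k]×²:
    [+0.99394 -0.05975 +0.09231]
    [+0.08939 +0.92795 -0.36184]
    [-0.06404 +0.36789 +0.92766]
t = (0.1185, 0.0891, 0.7715) m
M0: Pc = R·M0+t = (+0.05633, +0.13857, +0.79698); u = 768.8·(+0.05633)/0.79698 + 306.8 = 361.1403, v = 615.5·(+0.13857)/0.79698 + 256.4 = 363.4193
M1: Pc = R·M1+t = (+0.17362, +0.14912, +0.78943); u = 768.8·(+0.17362)/0.78943 + 306.8 = 475.8803, v = 615.5·(+0.14912)/0.78943 + 256.4 = 372.6680
M2: Pc = R·M2+t = (+0.18067, +0.03963, +0.74602); u = 768.8·(+0.18067)/0.74602 + 306.8 = 492.9854, v = 615.5·(+0.03963)/0.74602 + 256.4 = 289.0929
M3: Pc = R·M3+t = (+0.06338, +0.02908, +0.75357); u = 768.8·(+0.06338)/0.75357 + 306.8 = 371.4639, v = 615.5·(+0.02908)/0.75357 + 256.4 = 280.1495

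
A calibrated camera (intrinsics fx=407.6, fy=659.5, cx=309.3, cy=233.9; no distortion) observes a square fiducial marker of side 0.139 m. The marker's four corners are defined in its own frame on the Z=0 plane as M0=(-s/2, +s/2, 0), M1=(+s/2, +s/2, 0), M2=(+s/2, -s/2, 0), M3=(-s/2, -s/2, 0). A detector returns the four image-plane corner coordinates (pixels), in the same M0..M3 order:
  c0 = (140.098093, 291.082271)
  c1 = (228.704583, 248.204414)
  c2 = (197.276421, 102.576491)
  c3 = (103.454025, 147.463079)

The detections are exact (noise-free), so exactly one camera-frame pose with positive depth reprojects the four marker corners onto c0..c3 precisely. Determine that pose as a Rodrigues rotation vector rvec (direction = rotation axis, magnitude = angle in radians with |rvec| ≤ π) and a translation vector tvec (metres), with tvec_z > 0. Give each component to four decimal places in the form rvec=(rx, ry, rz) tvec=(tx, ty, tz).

Intrinsics K: fx=407.6, fy=659.5, cx=309.3, cy=233.9
Marker side s = 0.139 m; corners in marker frame (Z=0):
  M0 = (-0.0695, +0.0695, 0)
  M1 = (+0.0695, +0.0695, 0)
  M2 = (+0.0695, -0.0695, 0)
  M3 = (-0.0695, -0.0695, 0)
Detected image corners:
  c0 = (140.098093, 291.082271) px
  c1 = (228.704583, 248.204414) px
  c2 = (197.276421, 102.576491) px
  c3 = (103.454025, 147.463079) px
Planar DLT: solve 8×8 A·h = b for H (H[2,2]=1):
  H  [+659.43760 +312.29730 +167.93088]
  H  [-311.08300 +1120.00120 +199.32300]
  H  [+0.02237 +0.40304 +1.00000]
B = K⁻¹H; ‖b₁‖=1.671336, ‖b₂‖=1.671336; λ = 2/(‖b₁‖+‖b₂‖) = 0.598324, sign → tz>0 ⇒ λ=+0.598324
r₁ = λ·B[:,0] = (+0.95785,-0.28697,+0.01338); r₂ = λ·B[:,1] = (+0.27544,+0.93058,+0.24115)
r₃ = r₁×r₂ = (-0.08166,-0.22730,+0.97040); SVD([r₁ r₂ r₃]) → R = UVᵀ:
  R  [+0.95785 +0.27544 -0.08166]
  R  [-0.28697 +0.93058 -0.22730]
  R  [+0.01338 +0.24115 +0.97040]
t = (-0.20752, -0.03137, +0.59832) m
tr R = 2.858823; θ = arccos((tr R − 1)/2) = 0.377982 rad = 21.657°
axis k = ((R−Rᵀ)₃₂, (R−Rᵀ)₁₃, (R−Rᵀ)₂₁) / (2 sinθ) = (+0.634673, -0.128767, -0.761978)
rvec = θ·k = (+0.239895, -0.048672, -0.288014)

rvec=(0.2399, -0.0487, -0.2880) tvec=(-0.2075, -0.0314, 0.5983)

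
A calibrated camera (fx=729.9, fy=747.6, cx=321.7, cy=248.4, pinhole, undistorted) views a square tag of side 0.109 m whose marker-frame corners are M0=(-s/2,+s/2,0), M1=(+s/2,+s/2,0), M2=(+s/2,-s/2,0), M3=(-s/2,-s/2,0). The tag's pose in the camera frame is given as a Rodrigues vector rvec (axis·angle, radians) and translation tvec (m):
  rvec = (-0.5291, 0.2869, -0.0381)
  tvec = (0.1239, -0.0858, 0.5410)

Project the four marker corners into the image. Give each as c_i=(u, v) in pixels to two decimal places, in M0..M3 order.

Intrinsics K: fx=729.9, fy=747.6, cx=321.7, cy=248.4
Marker side s = 0.109 m; corners in marker frame (Z=0):
  M0 = (-0.0545, +0.0545, 0)
  M1 = (+0.0545, +0.0545, 0)
  M2 = (+0.0545, -0.0545, 0)
  M3 = (-0.0545, -0.0545, 0)
rvec = (-0.5291, 0.2869, -0.0381), |rvec| = θ = 0.60308 rad = 34.554°
Rodrigues: sinθ=0.56718, 1−cosθ=0.17641; R = I + sinθ·[k]× + (1−cosθ)·[k]×²:
    [+0.95937 -0.03779 +0.27960]
    [-0.10946 +0.86351 +0.49230]
    [-0.26004 -0.50291 +0.82429]
t = (0.1239, -0.0858, 0.5410) m
M0: Pc = R·M0+t = (+0.06955, -0.03277, +0.52776); u = 729.9·(+0.06955)/0.52776 + 321.7 = 417.8940, v = 747.6·(-0.03277)/0.52776 + 248.4 = 201.9757
M1: Pc = R·M1+t = (+0.17413, -0.04470, +0.49942); u = 729.9·(+0.17413)/0.49942 + 321.7 = 576.1848, v = 747.6·(-0.04470)/0.49942 + 248.4 = 181.4808
M2: Pc = R·M2+t = (+0.17825, -0.13883, +0.55424); u = 729.9·(+0.17825)/0.55424 + 321.7 = 556.4402, v = 747.6·(-0.13883)/0.55424 + 248.4 = 61.1385
M3: Pc = R·M3+t = (+0.07367, -0.12690, +0.58258); u = 729.9·(+0.07367)/0.58258 + 321.7 = 414.0042, v = 747.6·(-0.12690)/0.58258 + 248.4 = 85.5600

c0=(417.89, 201.98) c1=(576.18, 181.48) c2=(556.44, 61.14) c3=(414.00, 85.56)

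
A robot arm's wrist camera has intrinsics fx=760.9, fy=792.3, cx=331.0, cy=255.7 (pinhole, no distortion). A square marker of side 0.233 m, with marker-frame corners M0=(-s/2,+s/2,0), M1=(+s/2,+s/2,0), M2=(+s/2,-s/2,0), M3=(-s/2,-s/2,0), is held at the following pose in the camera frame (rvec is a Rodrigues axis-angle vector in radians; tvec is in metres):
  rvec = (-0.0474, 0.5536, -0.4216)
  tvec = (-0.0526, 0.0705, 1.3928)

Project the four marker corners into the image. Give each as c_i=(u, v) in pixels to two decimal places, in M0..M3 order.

Intrinsics K: fx=760.9, fy=792.3, cx=331.0, cy=255.7
Marker side s = 0.233 m; corners in marker frame (Z=0):
  M0 = (-0.1165, +0.1165, 0)
  M1 = (+0.1165, +0.1165, 0)
  M2 = (+0.1165, -0.1165, 0)
  M3 = (-0.1165, -0.1165, 0)
rvec = (-0.0474, 0.5536, -0.4216), |rvec| = θ = 0.69747 rad = 39.962°
Rodrigues: sinθ=0.64228, 1−cosθ=0.23353; R = I + sinθ·[k]× + (1−cosθ)·[k]×²:
    [+0.76755 +0.37564 +0.51939]
    [-0.40084 +0.91359 -0.06839]
    [-0.50020 -0.15569 +0.85180]
t = (-0.0526, 0.0705, 1.3928) m
M0: Pc = R·M0+t = (-0.09826, +0.22363, +1.43294); u = 760.9·(-0.09826)/1.43294 + 331.0 = 278.8248, v = 792.3·(+0.22363)/1.43294 + 255.7 = 379.3503
M1: Pc = R·M1+t = (+0.08058, +0.13024, +1.31639); u = 760.9·(+0.08058)/1.31639 + 331.0 = 377.5779, v = 792.3·(+0.13024)/1.31639 + 255.7 = 334.0858
M2: Pc = R·M2+t = (-0.00694, -0.08263, +1.35266); u = 760.9·(-0.00694)/1.35266 + 331.0 = 327.0944, v = 792.3·(-0.08263)/1.35266 + 255.7 = 207.3003
M3: Pc = R·M3+t = (-0.18578, +0.01076, +1.46921); u = 760.9·(-0.18578)/1.46921 + 331.0 = 234.7843, v = 792.3·(+0.01076)/1.46921 + 255.7 = 261.5046

c0=(278.82, 379.35) c1=(377.58, 334.09) c2=(327.09, 207.30) c3=(234.78, 261.50)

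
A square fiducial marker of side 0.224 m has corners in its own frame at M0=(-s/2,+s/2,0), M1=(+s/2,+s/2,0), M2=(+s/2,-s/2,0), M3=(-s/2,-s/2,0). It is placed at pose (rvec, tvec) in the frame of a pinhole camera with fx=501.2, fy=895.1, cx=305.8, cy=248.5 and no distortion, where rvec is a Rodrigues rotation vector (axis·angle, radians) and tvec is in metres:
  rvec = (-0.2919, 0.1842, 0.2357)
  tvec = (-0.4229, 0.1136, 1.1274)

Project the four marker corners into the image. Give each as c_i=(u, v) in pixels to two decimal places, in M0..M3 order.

c0=(56.26, 404.21) c1=(145.09, 448.90) c2=(178.73, 273.81) c3=(92.96, 238.42)

Intrinsics K: fx=501.2, fy=895.1, cx=305.8, cy=248.5
Marker side s = 0.224 m; corners in marker frame (Z=0):
  M0 = (-0.1120, +0.1120, 0)
  M1 = (+0.1120, +0.1120, 0)
  M2 = (+0.1120, -0.1120, 0)
  M3 = (-0.1120, -0.1120, 0)
rvec = (-0.2919, 0.1842, 0.2357), |rvec| = θ = 0.41796 rad = 23.947°
Rodrigues: sinθ=0.40590, 1−cosθ=0.08608; R = I + sinθ·[k]× + (1−cosθ)·[k]×²:
    [+0.95591 -0.25539 +0.14498]
    [+0.20240 +0.93064 +0.30487]
    [-0.21279 -0.26208 +0.94129]
t = (-0.4229, 0.1136, 1.1274) m
M0: Pc = R·M0+t = (-0.55857, +0.19516, +1.12188); u = 501.2·(-0.55857)/1.12188 + 305.8 = 56.2606, v = 895.1·(+0.19516)/1.12188 + 248.5 = 404.2119
M1: Pc = R·M1+t = (-0.34444, +0.24050, +1.07421); u = 501.2·(-0.34444)/1.07421 + 305.8 = 145.0923, v = 895.1·(+0.24050)/1.07421 + 248.5 = 448.8995
M2: Pc = R·M2+t = (-0.28723, +0.03204, +1.13292); u = 501.2·(-0.28723)/1.13292 + 305.8 = 178.7285, v = 895.1·(+0.03204)/1.13292 + 248.5 = 273.8123
M3: Pc = R·M3+t = (-0.50136, -0.01330, +1.18059); u = 501.2·(-0.50136)/1.18059 + 305.8 = 92.9561, v = 895.1·(-0.01330)/1.18059 + 248.5 = 238.4157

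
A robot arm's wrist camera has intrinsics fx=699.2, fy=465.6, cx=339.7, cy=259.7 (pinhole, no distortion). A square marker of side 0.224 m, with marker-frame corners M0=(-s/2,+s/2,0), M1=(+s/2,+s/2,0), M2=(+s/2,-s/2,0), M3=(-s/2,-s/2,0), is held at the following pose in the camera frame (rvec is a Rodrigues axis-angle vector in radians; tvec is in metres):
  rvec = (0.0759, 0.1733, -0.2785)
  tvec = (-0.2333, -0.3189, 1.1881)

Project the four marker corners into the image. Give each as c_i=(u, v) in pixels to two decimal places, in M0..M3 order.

Intrinsics K: fx=699.2, fy=465.6, cx=339.7, cy=259.7
Marker side s = 0.224 m; corners in marker frame (Z=0):
  M0 = (-0.1120, +0.1120, 0)
  M1 = (+0.1120, +0.1120, 0)
  M2 = (+0.1120, -0.1120, 0)
  M3 = (-0.1120, -0.1120, 0)
rvec = (0.0759, 0.1733, -0.2785), |rvec| = θ = 0.33668 rad = 19.291°
Rodrigues: sinθ=0.33036, 1−cosθ=0.05614; R = I + sinθ·[k]× + (1−cosθ)·[k]×²:
    [+0.94671 +0.27978 +0.15957]
    [-0.26675 +0.95873 -0.09838]
    [-0.18051 +0.05057 +0.98227]
t = (-0.2333, -0.3189, 1.1881) m
M0: Pc = R·M0+t = (-0.30800, -0.18165, +1.21398); u = 699.2·(-0.30800)/1.21398 + 339.7 = 162.3080, v = 465.6·(-0.18165)/1.21398 + 259.7 = 190.0331
M1: Pc = R·M1+t = (-0.09593, -0.24140, +1.17355); u = 699.2·(-0.09593)/1.17355 + 339.7 = 282.5431, v = 465.6·(-0.24140)/1.17355 + 259.7 = 163.9260
M2: Pc = R·M2+t = (-0.15860, -0.45615, +1.16222); u = 699.2·(-0.15860)/1.16222 + 339.7 = 244.2824, v = 465.6·(-0.45615)/1.16222 + 259.7 = 76.9587
M3: Pc = R·M3+t = (-0.37067, -0.39640, +1.20265); u = 699.2·(-0.37067)/1.20265 + 339.7 = 124.2012, v = 465.6·(-0.39640)/1.20265 + 259.7 = 106.2356

c0=(162.31, 190.03) c1=(282.54, 163.93) c2=(244.28, 76.96) c3=(124.20, 106.24)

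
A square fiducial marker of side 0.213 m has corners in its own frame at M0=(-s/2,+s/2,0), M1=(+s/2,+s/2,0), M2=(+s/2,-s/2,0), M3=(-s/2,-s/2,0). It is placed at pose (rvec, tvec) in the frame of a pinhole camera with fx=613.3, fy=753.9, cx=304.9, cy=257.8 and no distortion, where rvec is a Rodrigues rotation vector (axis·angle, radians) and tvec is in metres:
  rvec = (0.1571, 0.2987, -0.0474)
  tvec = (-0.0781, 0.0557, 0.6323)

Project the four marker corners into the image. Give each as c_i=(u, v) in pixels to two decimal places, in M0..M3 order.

c0=(149.35, 438.92) c1=(335.75, 451.43) c2=(321.83, 190.98) c3=(127.79, 203.25)

Intrinsics K: fx=613.3, fy=753.9, cx=304.9, cy=257.8
Marker side s = 0.213 m; corners in marker frame (Z=0):
  M0 = (-0.1065, +0.1065, 0)
  M1 = (+0.1065, +0.1065, 0)
  M2 = (+0.1065, -0.1065, 0)
  M3 = (-0.1065, -0.1065, 0)
rvec = (0.1571, 0.2987, -0.0474), |rvec| = θ = 0.34081 rad = 19.527°
Rodrigues: sinθ=0.33425, 1−cosθ=0.05751; R = I + sinθ·[k]× + (1−cosθ)·[k]×²:
    [+0.95471 +0.06972 +0.28926]
    [-0.02325 +0.98667 -0.16109]
    [-0.29664 +0.14707 +0.94360]
t = (-0.0781, 0.0557, 0.6323) m
M0: Pc = R·M0+t = (-0.17235, +0.16326, +0.67955); u = 613.3·(-0.17235)/0.67955 + 304.9 = 149.3530, v = 753.9·(+0.16326)/0.67955 + 257.8 = 438.9170
M1: Pc = R·M1+t = (+0.03100, +0.15830, +0.61637); u = 613.3·(+0.03100)/0.61637 + 304.9 = 335.7475, v = 753.9·(+0.15830)/0.61637 + 257.8 = 451.4257
M2: Pc = R·M2+t = (+0.01615, -0.05186, +0.58505); u = 613.3·(+0.01615)/0.58505 + 304.9 = 321.8306, v = 753.9·(-0.05186)/0.58505 + 257.8 = 190.9772
M3: Pc = R·M3+t = (-0.18720, -0.04690, +0.64823); u = 613.3·(-0.18720)/0.64823 + 304.9 = 127.7854, v = 753.9·(-0.04690)/0.64823 + 257.8 = 203.2503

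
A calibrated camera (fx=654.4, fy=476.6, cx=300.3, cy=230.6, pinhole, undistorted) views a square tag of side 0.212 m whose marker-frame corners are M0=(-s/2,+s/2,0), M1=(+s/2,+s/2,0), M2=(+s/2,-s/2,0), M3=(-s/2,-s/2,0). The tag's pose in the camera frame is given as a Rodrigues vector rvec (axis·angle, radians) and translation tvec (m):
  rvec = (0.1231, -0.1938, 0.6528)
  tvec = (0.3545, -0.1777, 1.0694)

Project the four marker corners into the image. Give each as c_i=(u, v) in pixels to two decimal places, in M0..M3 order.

c0=(429.13, 159.58) c1=(521.93, 216.89) c2=(602.50, 143.49) c3=(512.27, 82.31)

Intrinsics K: fx=654.4, fy=476.6, cx=300.3, cy=230.6
Marker side s = 0.212 m; corners in marker frame (Z=0):
  M0 = (-0.1060, +0.1060, 0)
  M1 = (+0.1060, +0.1060, 0)
  M2 = (+0.1060, -0.1060, 0)
  M3 = (-0.1060, -0.1060, 0)
rvec = (0.1231, -0.1938, 0.6528), |rvec| = θ = 0.69200 rad = 39.649°
Rodrigues: sinθ=0.63808, 1−cosθ=0.23003; R = I + sinθ·[k]× + (1−cosθ)·[k]×²:
    [+0.77725 -0.61339 -0.14010]
    [+0.59047 +0.78801 -0.17428]
    [+0.21730 +0.05274 +0.97468]
t = (0.3545, -0.1777, 1.0694) m
M0: Pc = R·M0+t = (+0.20709, -0.15676, +1.05196); u = 654.4·(+0.20709)/1.05196 + 300.3 = 429.1273, v = 476.6·(-0.15676)/1.05196 + 230.6 = 159.5779
M1: Pc = R·M1+t = (+0.37187, -0.03158, +1.09802); u = 654.4·(+0.37187)/1.09802 + 300.3 = 521.9264, v = 476.6·(-0.03158)/1.09802 + 230.6 = 216.8925
M2: Pc = R·M2+t = (+0.50191, -0.19864, +1.08684); u = 654.4·(+0.50191)/1.08684 + 300.3 = 602.5043, v = 476.6·(-0.19864)/1.08684 + 230.6 = 143.4932
M3: Pc = R·M3+t = (+0.33713, -0.32382, +1.04078); u = 654.4·(+0.33713)/1.04078 + 300.3 = 512.2750, v = 476.6·(-0.32382)/1.04078 + 230.6 = 82.3140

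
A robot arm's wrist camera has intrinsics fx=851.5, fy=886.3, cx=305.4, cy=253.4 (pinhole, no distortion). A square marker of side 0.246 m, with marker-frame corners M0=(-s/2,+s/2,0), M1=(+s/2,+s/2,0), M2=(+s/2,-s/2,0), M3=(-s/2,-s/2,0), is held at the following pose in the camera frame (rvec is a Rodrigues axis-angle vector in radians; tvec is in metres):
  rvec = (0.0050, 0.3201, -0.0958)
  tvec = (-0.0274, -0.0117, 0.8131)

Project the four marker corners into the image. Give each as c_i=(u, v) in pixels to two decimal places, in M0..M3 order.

c0=(173.31, 380.75) c1=(416.04, 367.20) c2=(390.07, 87.03) c3=(150.42, 125.95)

Intrinsics K: fx=851.5, fy=886.3, cx=305.4, cy=253.4
Marker side s = 0.246 m; corners in marker frame (Z=0):
  M0 = (-0.1230, +0.1230, 0)
  M1 = (+0.1230, +0.1230, 0)
  M2 = (+0.1230, -0.1230, 0)
  M3 = (-0.1230, -0.1230, 0)
rvec = (0.0050, 0.3201, -0.0958), |rvec| = θ = 0.33417 rad = 19.146°
Rodrigues: sinθ=0.32798, 1−cosθ=0.05532; R = I + sinθ·[k]× + (1−cosθ)·[k]×²:
    [+0.94470 +0.09482 +0.31394]
    [-0.09323 +0.99544 -0.02010]
    [-0.31441 -0.01028 +0.94923]
t = (-0.0274, -0.0117, 0.8131) m
M0: Pc = R·M0+t = (-0.13193, +0.12221, +0.85051); u = 851.5·(-0.13193)/0.85051 + 305.4 = 173.3113, v = 886.3·(+0.12221)/0.85051 + 253.4 = 380.7499
M1: Pc = R·M1+t = (+0.10046, +0.09927, +0.77316); u = 851.5·(+0.10046)/0.77316 + 305.4 = 416.0393, v = 886.3·(+0.09927)/0.77316 + 253.4 = 367.1980
M2: Pc = R·M2+t = (+0.07713, -0.14561, +0.77569); u = 851.5·(+0.07713)/0.77569 + 305.4 = 390.0732, v = 886.3·(-0.14561)/0.77569 + 253.4 = 87.0304
M3: Pc = R·M3+t = (-0.15526, -0.12267, +0.85304); u = 851.5·(-0.15526)/0.85304 + 305.4 = 150.4193, v = 886.3·(-0.12267)/0.85304 + 253.4 = 125.9452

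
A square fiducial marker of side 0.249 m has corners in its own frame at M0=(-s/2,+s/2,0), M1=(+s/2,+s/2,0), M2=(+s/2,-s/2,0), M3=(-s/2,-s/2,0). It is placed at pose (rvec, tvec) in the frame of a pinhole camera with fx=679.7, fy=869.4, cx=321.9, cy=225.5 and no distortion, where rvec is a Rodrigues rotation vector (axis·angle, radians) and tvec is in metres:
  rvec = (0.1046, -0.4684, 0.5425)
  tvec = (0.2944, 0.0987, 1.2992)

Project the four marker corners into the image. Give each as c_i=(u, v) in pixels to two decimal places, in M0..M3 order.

c0=(396.38, 328.03) c1=(484.50, 395.10) c2=(548.44, 258.29) c3=(466.61, 179.10)

Intrinsics K: fx=679.7, fy=869.4, cx=321.9, cy=225.5
Marker side s = 0.249 m; corners in marker frame (Z=0):
  M0 = (-0.1245, +0.1245, 0)
  M1 = (+0.1245, +0.1245, 0)
  M2 = (+0.1245, -0.1245, 0)
  M3 = (-0.1245, -0.1245, 0)
rvec = (0.1046, -0.4684, 0.5425), |rvec| = θ = 0.72432 rad = 41.501°
Rodrigues: sinθ=0.66263, 1−cosθ=0.25105; R = I + sinθ·[k]× + (1−cosθ)·[k]×²:
    [+0.75418 -0.51974 -0.40135]
    [+0.47285 +0.85393 -0.21729]
    [+0.45566 -0.02590 +0.88978]
t = (0.2944, 0.0987, 1.2992) m
M0: Pc = R·M0+t = (+0.13580, +0.14615, +1.23925); u = 679.7·(+0.13580)/1.23925 + 321.9 = 396.3818, v = 869.4·(+0.14615)/1.23925 + 225.5 = 328.0290
M1: Pc = R·M1+t = (+0.32359, +0.26388, +1.35270); u = 679.7·(+0.32359)/1.35270 + 321.9 = 484.4951, v = 869.4·(+0.26388)/1.35270 + 225.5 = 395.1017
M2: Pc = R·M2+t = (+0.45300, +0.05125, +1.35915); u = 679.7·(+0.45300)/1.35915 + 321.9 = 548.4424, v = 869.4·(+0.05125)/1.35915 + 225.5 = 258.2858
M3: Pc = R·M3+t = (+0.26521, -0.06648, +1.24570); u = 679.7·(+0.26521)/1.24570 + 321.9 = 466.6097, v = 869.4·(-0.06648)/1.24570 + 225.5 = 179.0991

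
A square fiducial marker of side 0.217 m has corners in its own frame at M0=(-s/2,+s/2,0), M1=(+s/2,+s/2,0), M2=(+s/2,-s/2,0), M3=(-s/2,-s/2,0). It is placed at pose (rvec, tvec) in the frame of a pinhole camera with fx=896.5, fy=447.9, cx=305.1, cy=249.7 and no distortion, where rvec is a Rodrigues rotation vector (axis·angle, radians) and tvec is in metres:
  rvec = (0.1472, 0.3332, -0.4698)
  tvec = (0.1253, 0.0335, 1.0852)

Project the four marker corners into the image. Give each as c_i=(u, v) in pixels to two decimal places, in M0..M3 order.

c0=(372.46, 318.95) c1=(532.08, 285.30) c2=(447.86, 203.36) c3=(291.98, 242.96)

Intrinsics K: fx=896.5, fy=447.9, cx=305.1, cy=249.7
Marker side s = 0.217 m; corners in marker frame (Z=0):
  M0 = (-0.1085, +0.1085, 0)
  M1 = (+0.1085, +0.1085, 0)
  M2 = (+0.1085, -0.1085, 0)
  M3 = (-0.1085, -0.1085, 0)
rvec = (0.1472, 0.3332, -0.4698), |rvec| = θ = 0.59448 rad = 34.061°
Rodrigues: sinθ=0.56008, 1−cosθ=0.17156; R = I + sinθ·[k]× + (1−cosθ)·[k]×²:
    [+0.83896 +0.46642 +0.28035]
    [-0.41880 +0.88234 -0.21467]
    [-0.34749 +0.06269 +0.93559]
t = (0.1253, 0.0335, 1.0852) m
M0: Pc = R·M0+t = (+0.08488, +0.17467, +1.12970); u = 896.5·(+0.08488)/1.12970 + 305.1 = 372.4580, v = 447.9·(+0.17467)/1.12970 + 249.7 = 318.9539
M1: Pc = R·M1+t = (+0.26693, +0.08379, +1.05430); u = 896.5·(+0.26693)/1.05430 + 305.1 = 532.0815, v = 447.9·(+0.08379)/1.05430 + 249.7 = 285.2981
M2: Pc = R·M2+t = (+0.16572, -0.10767, +1.04070); u = 896.5·(+0.16572)/1.04070 + 305.1 = 447.8586, v = 447.9·(-0.10767)/1.04070 + 249.7 = 203.3588
M3: Pc = R·M3+t = (-0.01633, -0.01679, +1.11610); u = 896.5·(-0.01633)/1.11610 + 305.1 = 291.9797, v = 447.9·(-0.01679)/1.11610 + 249.7 = 242.9607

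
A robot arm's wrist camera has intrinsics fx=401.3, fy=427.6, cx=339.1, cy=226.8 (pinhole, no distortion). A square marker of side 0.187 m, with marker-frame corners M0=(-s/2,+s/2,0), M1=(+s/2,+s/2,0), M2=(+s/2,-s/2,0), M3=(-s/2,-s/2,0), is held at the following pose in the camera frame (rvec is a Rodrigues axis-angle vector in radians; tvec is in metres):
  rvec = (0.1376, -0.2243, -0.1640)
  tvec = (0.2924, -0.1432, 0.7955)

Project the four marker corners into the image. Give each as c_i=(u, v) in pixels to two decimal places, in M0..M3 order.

c0=(448.85, 207.70) c1=(530.68, 191.57) c2=(523.86, 92.71) c3=(438.60, 104.36)

Intrinsics K: fx=401.3, fy=427.6, cx=339.1, cy=226.8
Marker side s = 0.187 m; corners in marker frame (Z=0):
  M0 = (-0.0935, +0.0935, 0)
  M1 = (+0.0935, +0.0935, 0)
  M2 = (+0.0935, -0.0935, 0)
  M3 = (-0.0935, -0.0935, 0)
rvec = (0.1376, -0.2243, -0.1640), |rvec| = θ = 0.31006 rad = 17.765°
Rodrigues: sinθ=0.30512, 1−cosθ=0.04769; R = I + sinθ·[k]× + (1−cosθ)·[k]×²:
    [+0.96171 +0.14608 -0.23192]
    [-0.17669 +0.97727 -0.11716]
    [+0.20953 +0.15365 +0.96565]
t = (0.2924, -0.1432, 0.7955) m
M0: Pc = R·M0+t = (+0.21614, -0.03530, +0.79028); u = 401.3·(+0.21614)/0.79028 + 339.1 = 448.8547, v = 427.6·(-0.03530)/0.79028 + 226.8 = 207.6975
M1: Pc = R·M1+t = (+0.39598, -0.06835, +0.82946); u = 401.3·(+0.39598)/0.82946 + 339.1 = 530.6780, v = 427.6·(-0.06835)/0.82946 + 226.8 = 191.5663
M2: Pc = R·M2+t = (+0.36866, -0.25110, +0.80072); u = 401.3·(+0.36866)/0.80072 + 339.1 = 523.8624, v = 427.6·(-0.25110)/0.80072 + 226.8 = 92.7110
M3: Pc = R·M3+t = (+0.18882, -0.21805, +0.76154); u = 401.3·(+0.18882)/0.76154 + 339.1 = 438.6013, v = 427.6·(-0.21805)/0.76154 + 226.8 = 104.3646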